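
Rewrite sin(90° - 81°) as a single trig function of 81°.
sin(90° - 81°) = cos(81°)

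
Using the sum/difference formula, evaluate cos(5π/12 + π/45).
cos(5π/12 + π/45) = cos 5π/12 cos π/45 - sin 5π/12 sin π/45 = 0.1908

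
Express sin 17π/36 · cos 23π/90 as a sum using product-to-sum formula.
sin 17π/36 cos 23π/90 = (1/2)[sin(17π/36+23π/90) + sin(17π/36-23π/90)]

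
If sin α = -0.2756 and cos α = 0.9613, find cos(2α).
cos(2α) = cos²α - sin²α = 0.8481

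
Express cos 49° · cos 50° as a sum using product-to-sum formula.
cos 49° cos 50° = (1/2)[cos(49°-50°) + cos(49°+50°)]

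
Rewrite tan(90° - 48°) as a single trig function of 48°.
tan(90° - 48°) = cot(48°)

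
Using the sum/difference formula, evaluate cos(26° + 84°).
cos(26° + 84°) = cos 26° cos 84° - sin 26° sin 84° = -0.342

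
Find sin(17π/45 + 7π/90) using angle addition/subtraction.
sin(17π/45 + 7π/90) = sin 17π/45 cos 7π/90 + cos 17π/45 sin 7π/90 = 0.9903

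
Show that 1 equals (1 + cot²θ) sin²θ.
RHS = csc²θ · sin²θ = (1/sin²θ) · sin²θ = 1 = LHS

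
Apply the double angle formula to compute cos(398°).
cos(398°) = cos²199° - sin²199° = 0.788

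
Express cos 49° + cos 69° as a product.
cos 49° + cos 69° = 2 cos(59°) cos(-10°)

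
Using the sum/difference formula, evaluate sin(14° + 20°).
sin(14° + 20°) = sin 14° cos 20° + cos 14° sin 20° = 0.5592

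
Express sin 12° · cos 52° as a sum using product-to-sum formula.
sin 12° cos 52° = (1/2)[sin(12°+52°) + sin(12°-52°)]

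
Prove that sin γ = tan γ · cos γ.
RHS = (sin γ/cos γ) · cos γ = sin γ = LHS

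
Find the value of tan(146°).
tan(146°) = -0.6745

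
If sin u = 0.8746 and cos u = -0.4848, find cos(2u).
cos(2u) = cos²u - sin²u = -0.5299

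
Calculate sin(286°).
sin(286°) = -0.9613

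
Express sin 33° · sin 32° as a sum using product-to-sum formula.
sin 33° sin 32° = (1/2)[cos(33°-32°) - cos(33°+32°)]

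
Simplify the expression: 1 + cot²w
1 + cot²w = csc²w (using Pythagorean identity)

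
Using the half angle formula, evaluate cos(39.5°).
cos(39.5°) = √((1 + cos 79°)/2) = 0.7716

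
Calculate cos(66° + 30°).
cos(66° + 30°) = cos 66° cos 30° - sin 66° sin 30° = -0.1045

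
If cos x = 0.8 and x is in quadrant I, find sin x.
sin x = 0.6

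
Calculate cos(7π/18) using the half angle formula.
cos(7π/18) = √((1 + cos 7π/9)/2) = 0.342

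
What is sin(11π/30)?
sin(11π/30) = 0.9135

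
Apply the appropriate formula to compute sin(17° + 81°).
sin(17° + 81°) = sin 17° cos 81° + cos 17° sin 81° = 0.9903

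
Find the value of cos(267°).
cos(267°) = -0.05234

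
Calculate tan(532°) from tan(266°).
tan(532°) = 2 tan 266° / (1 - tan²266°) = -0.1405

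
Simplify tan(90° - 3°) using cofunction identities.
tan(90° - 3°) = cot(3°)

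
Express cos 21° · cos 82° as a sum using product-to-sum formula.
cos 21° cos 82° = (1/2)[cos(21°-82°) + cos(21°+82°)]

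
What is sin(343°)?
sin(343°) = -0.2924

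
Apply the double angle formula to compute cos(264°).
cos(264°) = cos²132° - sin²132° = -0.1045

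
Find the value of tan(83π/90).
tan(83π/90) = -0.2493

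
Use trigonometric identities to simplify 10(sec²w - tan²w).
10(sec²w - tan²w) = 10 (using Pythagorean identity)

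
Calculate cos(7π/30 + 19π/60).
cos(7π/30 + 19π/60) = cos 7π/30 cos 19π/60 - sin 7π/30 sin 19π/60 = -0.1564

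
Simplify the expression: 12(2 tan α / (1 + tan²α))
12(2 tan α / (1 + tan²α)) = 12(sin(2α)) (using Double angle)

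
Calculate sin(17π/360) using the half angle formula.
sin(17π/360) = √((1 - cos 17π/180)/2) = 0.1478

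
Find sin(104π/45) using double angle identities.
sin(104π/45) = 2 sin 52π/45 cos 52π/45 = 0.829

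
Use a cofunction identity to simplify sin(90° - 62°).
sin(90° - 62°) = cos(62°)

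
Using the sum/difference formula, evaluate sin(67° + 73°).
sin(67° + 73°) = sin 67° cos 73° + cos 67° sin 73° = 0.6428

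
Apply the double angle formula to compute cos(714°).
cos(714°) = cos²357° - sin²357° = 0.9945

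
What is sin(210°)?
sin(210°) = -1/2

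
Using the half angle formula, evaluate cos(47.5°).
cos(47.5°) = √((1 + cos 95°)/2) = 0.6756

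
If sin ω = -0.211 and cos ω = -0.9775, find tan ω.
tan ω = sin ω / cos ω = 0.2159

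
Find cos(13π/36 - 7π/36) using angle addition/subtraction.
cos(13π/36 - 7π/36) = cos 13π/36 cos 7π/36 + sin 13π/36 sin 7π/36 = √3/2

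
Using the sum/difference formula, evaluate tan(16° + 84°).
tan(16° + 84°) = (tan 16° + tan 84°)/(1 - tan 16° tan 84°) = -5.671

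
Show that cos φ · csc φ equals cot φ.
LHS = cos φ · (1/sin φ) = cos φ/sin φ = cot φ = RHS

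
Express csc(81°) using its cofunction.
csc(81°) = sec(90° - 81°) = sec(9°)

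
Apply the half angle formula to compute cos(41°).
cos(41°) = √((1 + cos 82°)/2) = 0.7547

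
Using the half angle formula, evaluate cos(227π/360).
cos(227π/360) = -√((1 + cos 227π/180)/2) = -0.3987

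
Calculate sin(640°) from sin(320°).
sin(640°) = 2 sin 320° cos 320° = -0.9848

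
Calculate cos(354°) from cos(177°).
cos(354°) = cos²177° - sin²177° = 0.9945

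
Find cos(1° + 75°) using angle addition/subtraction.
cos(1° + 75°) = cos 1° cos 75° - sin 1° sin 75° = 0.2419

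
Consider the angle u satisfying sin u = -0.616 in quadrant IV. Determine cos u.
cos u = √(1 - sin²u) = 0.7877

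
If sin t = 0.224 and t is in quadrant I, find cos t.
cos t = 0.9746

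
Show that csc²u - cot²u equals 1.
LHS = 1/sin²u - cos²u/sin²u = (1 - cos²u)/sin²u = sin²u/sin²u = 1 = RHS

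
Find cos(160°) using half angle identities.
cos(160°) = -√((1 + cos 320°)/2) = -0.9397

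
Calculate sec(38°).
sec(38°) = 1.269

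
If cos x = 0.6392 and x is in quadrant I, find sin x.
sin x = 0.769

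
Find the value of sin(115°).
sin(115°) = 0.9063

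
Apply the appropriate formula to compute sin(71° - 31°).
sin(71° - 31°) = sin 71° cos 31° - cos 71° sin 31° = 0.6428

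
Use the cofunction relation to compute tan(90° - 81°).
tan(90° - 81°) = cot(81°) = 0.1584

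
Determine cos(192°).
cos(192°) = -0.9781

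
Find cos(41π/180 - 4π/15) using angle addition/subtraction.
cos(41π/180 - 4π/15) = cos 41π/180 cos 4π/15 + sin 41π/180 sin 4π/15 = 0.9925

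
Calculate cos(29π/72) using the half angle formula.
cos(29π/72) = √((1 + cos 29π/36)/2) = 0.3007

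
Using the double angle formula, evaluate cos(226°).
cos(226°) = 1 - 2sin²113° = -0.6947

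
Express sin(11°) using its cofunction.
sin(11°) = cos(90° - 11°) = cos(79°)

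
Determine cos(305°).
cos(305°) = 0.5736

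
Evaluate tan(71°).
tan(71°) = 2.904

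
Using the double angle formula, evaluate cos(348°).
cos(348°) = cos²174° - sin²174° = 0.9781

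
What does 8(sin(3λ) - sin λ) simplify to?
8(sin(3λ) - sin λ) = 8(2 cos(2λ) sin λ) (using Sum-to-product)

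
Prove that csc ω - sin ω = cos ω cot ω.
LHS = 1/sin ω - sin ω = (1 - sin²ω)/sin ω = cos²ω/sin ω = cos ω · (cos ω/sin ω) = cos ω cot ω = RHS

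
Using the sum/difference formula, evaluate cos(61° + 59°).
cos(61° + 59°) = cos 61° cos 59° - sin 61° sin 59° = -1/2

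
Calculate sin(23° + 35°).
sin(23° + 35°) = sin 23° cos 35° + cos 23° sin 35° = 0.848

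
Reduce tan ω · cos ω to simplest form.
tan ω · cos ω = sin ω (using Quotient identity)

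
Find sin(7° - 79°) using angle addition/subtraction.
sin(7° - 79°) = sin 7° cos 79° - cos 7° sin 79° = -0.9511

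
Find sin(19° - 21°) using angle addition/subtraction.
sin(19° - 21°) = sin 19° cos 21° - cos 19° sin 21° = -0.0349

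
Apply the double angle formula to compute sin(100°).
sin(100°) = 2 sin 50° cos 50° = 0.9848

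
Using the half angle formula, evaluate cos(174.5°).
cos(174.5°) = -√((1 + cos 349°)/2) = -0.9954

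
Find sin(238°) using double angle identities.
sin(238°) = 2 sin 119° cos 119° = -0.848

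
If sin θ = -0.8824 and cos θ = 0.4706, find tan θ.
tan θ = sin θ / cos θ = -1.875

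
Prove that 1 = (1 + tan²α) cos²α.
RHS = sec²α · cos²α = (1/cos²α) · cos²α = 1 = LHS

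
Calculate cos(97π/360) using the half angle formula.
cos(97π/360) = √((1 + cos 97π/180)/2) = 0.6626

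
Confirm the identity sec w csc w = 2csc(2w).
RHS = 2/sin(2w) = 2/(2 sin w cos w) = 1/(sin w cos w) = (1/cos w)(1/sin w) = sec w csc w = LHS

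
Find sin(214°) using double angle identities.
sin(214°) = 2 sin 107° cos 107° = -0.5592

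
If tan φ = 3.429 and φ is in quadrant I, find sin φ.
sin φ = 0.96 (using tan²φ + 1 = sec²φ)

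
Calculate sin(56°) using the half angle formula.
sin(56°) = √((1 - cos 112°)/2) = 0.829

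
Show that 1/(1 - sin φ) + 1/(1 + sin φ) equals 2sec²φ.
LHS = [(1 + sin φ) + (1 - sin φ)] / [(1 - sin φ)(1 + sin φ)] = 2/(1 - sin²φ) = 2/cos²φ = 2sec²φ = RHS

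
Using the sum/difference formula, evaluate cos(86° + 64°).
cos(86° + 64°) = cos 86° cos 64° - sin 86° sin 64° = -√3/2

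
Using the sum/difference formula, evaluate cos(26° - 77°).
cos(26° - 77°) = cos 26° cos 77° + sin 26° sin 77° = 0.6293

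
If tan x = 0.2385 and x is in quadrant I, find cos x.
cos x = 0.9727 (using tan²x + 1 = sec²x)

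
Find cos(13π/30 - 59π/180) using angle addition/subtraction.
cos(13π/30 - 59π/180) = cos 13π/30 cos 59π/180 + sin 13π/30 sin 59π/180 = 0.9455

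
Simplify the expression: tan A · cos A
tan A · cos A = sin A (using Quotient identity)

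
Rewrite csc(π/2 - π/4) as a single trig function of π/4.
csc(π/2 - π/4) = sec(π/4)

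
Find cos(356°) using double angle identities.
cos(356°) = cos²178° - sin²178° = 0.9976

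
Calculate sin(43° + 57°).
sin(43° + 57°) = sin 43° cos 57° + cos 43° sin 57° = 0.9848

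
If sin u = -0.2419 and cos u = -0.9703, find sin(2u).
sin(2u) = 2 sin u cos u = 0.4694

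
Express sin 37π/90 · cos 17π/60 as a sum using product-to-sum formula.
sin 37π/90 cos 17π/60 = (1/2)[sin(37π/90+17π/60) + sin(37π/90-17π/60)]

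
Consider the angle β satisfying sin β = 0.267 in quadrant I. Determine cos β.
cos β = √(1 - sin²β) = 0.9637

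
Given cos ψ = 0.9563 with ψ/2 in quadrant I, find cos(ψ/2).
cos(ψ/2) = ±√((1 + cos ψ)/2); positive since ψ/2 ∈ QI, so cos(ψ/2) = 0.989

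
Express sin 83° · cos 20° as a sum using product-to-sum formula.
sin 83° cos 20° = (1/2)[sin(83°+20°) + sin(83°-20°)]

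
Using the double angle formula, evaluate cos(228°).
cos(228°) = cos²114° - sin²114° = -0.6691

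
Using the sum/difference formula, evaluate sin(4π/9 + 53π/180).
sin(4π/9 + 53π/180) = sin 4π/9 cos 53π/180 + cos 4π/9 sin 53π/180 = 0.7314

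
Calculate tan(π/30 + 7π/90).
tan(π/30 + 7π/90) = (tan π/30 + tan 7π/90)/(1 - tan π/30 tan 7π/90) = 0.364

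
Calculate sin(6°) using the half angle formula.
sin(6°) = √((1 - cos 12°)/2) = 0.1045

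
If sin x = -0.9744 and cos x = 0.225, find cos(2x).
cos(2x) = cos²x - sin²x = -0.8988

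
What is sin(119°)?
sin(119°) = 0.8746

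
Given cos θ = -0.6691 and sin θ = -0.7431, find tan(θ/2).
tan(θ/2) = sin θ / (1 + cos θ) = -2.246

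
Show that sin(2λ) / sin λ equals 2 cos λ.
LHS = 2 sin λ cos λ / sin λ = 2 cos λ = RHS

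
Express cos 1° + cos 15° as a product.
cos 1° + cos 15° = 2 cos(8°) cos(-7°)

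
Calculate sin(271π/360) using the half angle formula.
sin(271π/360) = √((1 - cos 271π/180)/2) = 0.7009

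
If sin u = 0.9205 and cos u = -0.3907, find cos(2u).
cos(2u) = cos²u - sin²u = -0.6947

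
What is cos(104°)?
cos(104°) = -0.2419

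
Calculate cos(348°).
cos(348°) = 0.9781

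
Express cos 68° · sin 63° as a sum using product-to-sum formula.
cos 68° sin 63° = (1/2)[sin(68°+63°) - sin(68°-63°)]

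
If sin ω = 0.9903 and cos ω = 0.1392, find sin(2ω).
sin(2ω) = 2 sin ω cos ω = 0.2757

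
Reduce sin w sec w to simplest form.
sin w sec w = tan w (using Reciprocal + quotient)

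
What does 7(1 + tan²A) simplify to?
7(1 + tan²A) = 7(sec²A) (using Pythagorean identity)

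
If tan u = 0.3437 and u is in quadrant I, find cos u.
cos u = 0.9457 (using tan²u + 1 = sec²u)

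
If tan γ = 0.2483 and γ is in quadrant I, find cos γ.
cos γ = 0.9705 (using tan²γ + 1 = sec²γ)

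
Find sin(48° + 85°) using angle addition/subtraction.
sin(48° + 85°) = sin 48° cos 85° + cos 48° sin 85° = 0.7314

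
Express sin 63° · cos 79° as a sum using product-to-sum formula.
sin 63° cos 79° = (1/2)[sin(63°+79°) + sin(63°-79°)]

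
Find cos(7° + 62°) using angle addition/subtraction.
cos(7° + 62°) = cos 7° cos 62° - sin 7° sin 62° = 0.3584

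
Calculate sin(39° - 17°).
sin(39° - 17°) = sin 39° cos 17° - cos 39° sin 17° = 0.3746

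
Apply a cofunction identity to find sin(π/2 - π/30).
sin(π/2 - π/30) = cos(π/30) = 0.9945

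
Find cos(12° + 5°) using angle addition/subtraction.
cos(12° + 5°) = cos 12° cos 5° - sin 12° sin 5° = 0.9563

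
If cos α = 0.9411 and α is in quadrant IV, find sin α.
sin α = -0.3381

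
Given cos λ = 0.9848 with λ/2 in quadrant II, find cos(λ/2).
cos(λ/2) = ±√((1 + cos λ)/2); negative since λ/2 ∈ QII, so cos(λ/2) = -0.9962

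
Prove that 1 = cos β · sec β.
RHS = cos β · (1/cos β) = 1 = LHS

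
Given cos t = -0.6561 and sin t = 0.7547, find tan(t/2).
tan(t/2) = sin t / (1 + cos t) = 2.195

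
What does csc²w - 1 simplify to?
csc²w - 1 = cot²w (using Pythagorean identity)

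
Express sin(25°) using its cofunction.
sin(25°) = cos(90° - 25°) = cos(65°)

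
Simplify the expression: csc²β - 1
csc²β - 1 = cot²β (using Pythagorean identity)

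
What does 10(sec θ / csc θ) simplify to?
10(sec θ / csc θ) = 10(tan θ) (using Reciprocal identities)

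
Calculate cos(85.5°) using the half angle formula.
cos(85.5°) = √((1 + cos 171°)/2) = 0.07846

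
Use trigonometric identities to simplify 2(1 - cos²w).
2(1 - cos²w) = 2(sin²w) (using Pythagorean identity)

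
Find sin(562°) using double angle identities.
sin(562°) = 2 sin 281° cos 281° = -0.3746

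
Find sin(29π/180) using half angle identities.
sin(29π/180) = √((1 - cos 29π/90)/2) = 0.4848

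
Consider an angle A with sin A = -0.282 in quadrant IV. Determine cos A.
cos A = √(1 - sin²A) = 0.9594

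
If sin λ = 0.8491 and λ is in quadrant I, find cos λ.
cos λ = 0.5282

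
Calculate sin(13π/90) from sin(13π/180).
sin(13π/90) = 2 sin 13π/180 cos 13π/180 = 0.4384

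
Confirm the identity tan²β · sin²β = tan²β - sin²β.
RHS = sin²β/cos²β - sin²β = sin²β(1/cos²β - 1) = sin²β · (1 - cos²β)/cos²β = sin²β · sin²β/cos²β = sin²β · tan²β = LHS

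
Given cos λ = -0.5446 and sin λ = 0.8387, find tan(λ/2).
tan(λ/2) = sin λ / (1 + cos λ) = 1.842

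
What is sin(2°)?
sin(2°) = 0.0349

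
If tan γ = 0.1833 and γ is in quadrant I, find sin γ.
sin γ = 0.1803 (using tan²γ + 1 = sec²γ)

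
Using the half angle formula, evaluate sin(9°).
sin(9°) = √((1 - cos 18°)/2) = 0.1564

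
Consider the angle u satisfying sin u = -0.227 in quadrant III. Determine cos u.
cos u = ±√(1 - sin²u) = -0.9739 (negative in QIII)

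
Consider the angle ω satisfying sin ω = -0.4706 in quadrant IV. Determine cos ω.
cos ω = √(1 - sin²ω) = 0.8823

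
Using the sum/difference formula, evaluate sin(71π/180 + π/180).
sin(71π/180 + π/180) = sin 71π/180 cos π/180 + cos 71π/180 sin π/180 = 0.9511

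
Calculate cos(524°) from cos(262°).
cos(524°) = 2cos²262° - 1 = -0.9613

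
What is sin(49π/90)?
sin(49π/90) = 0.9903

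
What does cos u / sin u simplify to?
cos u / sin u = cot u (using Quotient identity)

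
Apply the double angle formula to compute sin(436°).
sin(436°) = 2 sin 218° cos 218° = 0.9703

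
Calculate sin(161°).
sin(161°) = 0.3256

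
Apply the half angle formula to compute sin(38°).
sin(38°) = √((1 - cos 76°)/2) = 0.6157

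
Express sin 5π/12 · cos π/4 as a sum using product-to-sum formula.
sin 5π/12 cos π/4 = (1/2)[sin(5π/12+π/4) + sin(5π/12-π/4)]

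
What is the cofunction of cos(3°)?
cos(3°) = sin(90° - 3°) = sin(87°)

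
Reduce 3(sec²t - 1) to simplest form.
3(sec²t - 1) = 3(tan²t) (using Pythagorean identity)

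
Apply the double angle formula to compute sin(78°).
sin(78°) = 2 sin 39° cos 39° = 0.9781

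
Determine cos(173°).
cos(173°) = -0.9925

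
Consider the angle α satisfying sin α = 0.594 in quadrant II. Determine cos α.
cos α = ±√(1 - sin²α) = -0.8045 (negative in QII)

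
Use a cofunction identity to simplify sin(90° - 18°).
sin(90° - 18°) = cos(18°)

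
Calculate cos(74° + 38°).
cos(74° + 38°) = cos 74° cos 38° - sin 74° sin 38° = -0.3746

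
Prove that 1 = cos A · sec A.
RHS = cos A · (1/cos A) = 1 = LHS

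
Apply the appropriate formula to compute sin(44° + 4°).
sin(44° + 4°) = sin 44° cos 4° + cos 44° sin 4° = 0.7431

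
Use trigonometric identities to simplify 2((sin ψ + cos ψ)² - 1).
2((sin ψ + cos ψ)² - 1) = 2(sin(2ψ)) (using Pythagorean + double angle)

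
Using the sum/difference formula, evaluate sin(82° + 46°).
sin(82° + 46°) = sin 82° cos 46° + cos 82° sin 46° = 0.788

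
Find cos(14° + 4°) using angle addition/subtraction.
cos(14° + 4°) = cos 14° cos 4° - sin 14° sin 4° = 0.9511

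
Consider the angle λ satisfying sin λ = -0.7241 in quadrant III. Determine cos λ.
cos λ = ±√(1 - sin²λ) = -0.6897 (negative in QIII)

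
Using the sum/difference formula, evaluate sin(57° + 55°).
sin(57° + 55°) = sin 57° cos 55° + cos 57° sin 55° = 0.9272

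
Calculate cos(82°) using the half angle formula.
cos(82°) = √((1 + cos 164°)/2) = 0.1392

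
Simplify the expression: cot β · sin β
cot β · sin β = cos β (using Quotient identity)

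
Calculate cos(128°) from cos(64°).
cos(128°) = cos²64° - sin²64° = -0.6157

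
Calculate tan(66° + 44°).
tan(66° + 44°) = (tan 66° + tan 44°)/(1 - tan 66° tan 44°) = -2.747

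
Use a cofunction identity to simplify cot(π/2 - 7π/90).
cot(π/2 - 7π/90) = tan(7π/90)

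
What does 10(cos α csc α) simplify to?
10(cos α csc α) = 10(cot α) (using Reciprocal + quotient)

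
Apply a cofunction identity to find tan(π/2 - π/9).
tan(π/2 - π/9) = cot(π/9) = 2.747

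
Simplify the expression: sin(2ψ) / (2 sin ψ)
sin(2ψ) / (2 sin ψ) = cos ψ (using Double angle)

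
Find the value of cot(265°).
cot(265°) = 0.08749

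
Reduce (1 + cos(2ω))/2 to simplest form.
(1 + cos(2ω))/2 = cos²ω (using Power reduction)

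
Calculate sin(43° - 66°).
sin(43° - 66°) = sin 43° cos 66° - cos 43° sin 66° = -0.3907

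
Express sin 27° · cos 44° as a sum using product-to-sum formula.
sin 27° cos 44° = (1/2)[sin(27°+44°) + sin(27°-44°)]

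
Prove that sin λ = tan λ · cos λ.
RHS = (sin λ/cos λ) · cos λ = sin λ = LHS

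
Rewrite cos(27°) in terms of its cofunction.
cos(27°) = sin(90° - 27°) = sin(63°)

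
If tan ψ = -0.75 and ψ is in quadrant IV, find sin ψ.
sin ψ = -0.6 (using tan²ψ + 1 = sec²ψ)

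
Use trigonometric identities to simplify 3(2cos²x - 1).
3(2cos²x - 1) = 3(cos(2x)) (using Double angle)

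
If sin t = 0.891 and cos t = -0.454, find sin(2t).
sin(2t) = 2 sin t cos t = -0.809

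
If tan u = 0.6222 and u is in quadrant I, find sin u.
sin u = 0.5283 (using tan²u + 1 = sec²u)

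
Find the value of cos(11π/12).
cos(11π/12) = -(√6+√2)/4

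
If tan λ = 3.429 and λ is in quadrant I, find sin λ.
sin λ = 0.96 (using tan²λ + 1 = sec²λ)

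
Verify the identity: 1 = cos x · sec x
RHS = cos x · (1/cos x) = 1 = LHS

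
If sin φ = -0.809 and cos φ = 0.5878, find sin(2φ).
sin(2φ) = 2 sin φ cos φ = -0.9511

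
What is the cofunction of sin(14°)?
sin(14°) = cos(90° - 14°) = cos(76°)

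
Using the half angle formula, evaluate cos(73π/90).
cos(73π/90) = -√((1 + cos 73π/45)/2) = -0.829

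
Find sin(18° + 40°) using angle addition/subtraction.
sin(18° + 40°) = sin 18° cos 40° + cos 18° sin 40° = 0.848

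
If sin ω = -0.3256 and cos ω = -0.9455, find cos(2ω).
cos(2ω) = cos²ω - sin²ω = 0.788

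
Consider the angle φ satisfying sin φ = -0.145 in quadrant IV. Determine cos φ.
cos φ = √(1 - sin²φ) = 0.9894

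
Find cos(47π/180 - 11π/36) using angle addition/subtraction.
cos(47π/180 - 11π/36) = cos 47π/180 cos 11π/36 + sin 47π/180 sin 11π/36 = 0.9903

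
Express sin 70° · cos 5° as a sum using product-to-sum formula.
sin 70° cos 5° = (1/2)[sin(70°+5°) + sin(70°-5°)]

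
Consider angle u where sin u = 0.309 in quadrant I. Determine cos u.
cos u = √(1 - sin²u) = 0.9511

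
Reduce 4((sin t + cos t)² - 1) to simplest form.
4((sin t + cos t)² - 1) = 4(sin(2t)) (using Pythagorean + double angle)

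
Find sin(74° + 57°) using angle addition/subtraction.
sin(74° + 57°) = sin 74° cos 57° + cos 74° sin 57° = 0.7547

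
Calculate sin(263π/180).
sin(263π/180) = -0.9925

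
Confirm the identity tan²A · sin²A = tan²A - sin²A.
RHS = sin²A/cos²A - sin²A = sin²A(1/cos²A - 1) = sin²A · (1 - cos²A)/cos²A = sin²A · sin²A/cos²A = sin²A · tan²A = LHS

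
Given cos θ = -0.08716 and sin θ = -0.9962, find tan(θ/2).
tan(θ/2) = sin θ / (1 + cos θ) = -1.091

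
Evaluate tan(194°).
tan(194°) = 0.2493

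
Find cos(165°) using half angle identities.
cos(165°) = -√((1 + cos 330°)/2) = -(√6+√2)/4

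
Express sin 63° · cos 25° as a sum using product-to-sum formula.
sin 63° cos 25° = (1/2)[sin(63°+25°) + sin(63°-25°)]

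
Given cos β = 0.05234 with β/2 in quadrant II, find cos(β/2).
cos(β/2) = ±√((1 + cos β)/2); negative since β/2 ∈ QII, so cos(β/2) = -0.7254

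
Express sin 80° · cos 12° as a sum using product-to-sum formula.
sin 80° cos 12° = (1/2)[sin(80°+12°) + sin(80°-12°)]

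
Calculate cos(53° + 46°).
cos(53° + 46°) = cos 53° cos 46° - sin 53° sin 46° = -0.1564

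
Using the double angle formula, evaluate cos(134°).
cos(134°) = cos²67° - sin²67° = -0.6947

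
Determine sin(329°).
sin(329°) = -0.515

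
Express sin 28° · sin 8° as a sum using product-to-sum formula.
sin 28° sin 8° = (1/2)[cos(28°-8°) - cos(28°+8°)]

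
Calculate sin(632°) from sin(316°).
sin(632°) = 2 sin 316° cos 316° = -0.9994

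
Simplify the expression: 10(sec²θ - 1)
10(sec²θ - 1) = 10(tan²θ) (using Pythagorean identity)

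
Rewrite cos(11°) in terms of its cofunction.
cos(11°) = sin(90° - 11°) = sin(79°)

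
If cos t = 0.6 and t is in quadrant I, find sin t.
sin t = 0.8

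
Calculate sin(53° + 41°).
sin(53° + 41°) = sin 53° cos 41° + cos 53° sin 41° = 0.9976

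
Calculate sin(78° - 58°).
sin(78° - 58°) = sin 78° cos 58° - cos 78° sin 58° = 0.342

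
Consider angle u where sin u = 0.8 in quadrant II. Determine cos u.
cos u = ±√(1 - sin²u) = -0.6 (negative in QII)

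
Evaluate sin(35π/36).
sin(35π/36) = 0.08716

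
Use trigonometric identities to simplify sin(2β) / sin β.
sin(2β) / sin β = 2 cos β (using Double angle)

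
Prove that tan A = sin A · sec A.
RHS = sin A · (1/cos A) = sin A/cos A = tan A = LHS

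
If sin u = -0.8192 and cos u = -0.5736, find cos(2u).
cos(2u) = cos²u - sin²u = -0.3421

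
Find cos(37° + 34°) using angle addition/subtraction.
cos(37° + 34°) = cos 37° cos 34° - sin 37° sin 34° = 0.3256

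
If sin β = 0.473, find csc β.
csc β = 1/sin β = 2.114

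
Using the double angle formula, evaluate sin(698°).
sin(698°) = 2 sin 349° cos 349° = -0.3746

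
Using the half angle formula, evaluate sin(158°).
sin(158°) = √((1 - cos 316°)/2) = 0.3746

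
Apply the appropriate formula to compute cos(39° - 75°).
cos(39° - 75°) = cos 39° cos 75° + sin 39° sin 75° = 0.809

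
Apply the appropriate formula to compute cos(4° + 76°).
cos(4° + 76°) = cos 4° cos 76° - sin 4° sin 76° = 0.1736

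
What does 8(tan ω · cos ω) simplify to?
8(tan ω · cos ω) = 8(sin ω) (using Quotient identity)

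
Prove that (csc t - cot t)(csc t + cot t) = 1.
LHS = csc²t - cot²t = (1 + cot²t) - cot²t = 1 = RHS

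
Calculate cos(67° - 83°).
cos(67° - 83°) = cos 67° cos 83° + sin 67° sin 83° = 0.9613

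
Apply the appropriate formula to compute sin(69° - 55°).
sin(69° - 55°) = sin 69° cos 55° - cos 69° sin 55° = 0.2419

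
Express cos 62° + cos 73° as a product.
cos 62° + cos 73° = 2 cos(67.5°) cos(-5.5°)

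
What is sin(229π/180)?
sin(229π/180) = -0.7547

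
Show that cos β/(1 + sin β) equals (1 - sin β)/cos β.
RHS = (1 - sin β)(1 + sin β) / (cos β(1 + sin β)) = (1 - sin²β) / (cos β(1 + sin β)) = cos²β / (cos β(1 + sin β)) = cos β/(1 + sin β) = LHS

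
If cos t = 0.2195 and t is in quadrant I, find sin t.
sin t = 0.9756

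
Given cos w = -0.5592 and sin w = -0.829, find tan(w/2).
tan(w/2) = sin w / (1 + cos w) = -1.881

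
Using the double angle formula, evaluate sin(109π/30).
sin(109π/30) = 2 sin 109π/60 cos 109π/60 = -0.9135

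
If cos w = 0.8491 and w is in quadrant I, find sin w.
sin w = 0.5282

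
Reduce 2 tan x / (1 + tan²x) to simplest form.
2 tan x / (1 + tan²x) = sin(2x) (using Double angle)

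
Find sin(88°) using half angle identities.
sin(88°) = √((1 - cos 176°)/2) = 0.9994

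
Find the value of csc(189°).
csc(189°) = -6.392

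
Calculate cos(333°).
cos(333°) = 0.891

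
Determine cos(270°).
cos(270°) = 0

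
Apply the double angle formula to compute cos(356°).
cos(356°) = cos²178° - sin²178° = 0.9976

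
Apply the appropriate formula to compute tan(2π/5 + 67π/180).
tan(2π/5 + 67π/180) = (tan 2π/5 + tan 67π/180)/(1 - tan 2π/5 tan 67π/180) = -0.8693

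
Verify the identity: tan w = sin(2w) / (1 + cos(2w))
RHS = 2 sin w cos w / (2cos²w) = sin w/cos w = tan w = LHS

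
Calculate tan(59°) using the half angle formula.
tan(59°) = sin 118° / (1 + cos 118°) = 1.664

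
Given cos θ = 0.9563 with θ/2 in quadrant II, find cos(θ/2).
cos(θ/2) = ±√((1 + cos θ)/2); negative since θ/2 ∈ QII, so cos(θ/2) = -0.989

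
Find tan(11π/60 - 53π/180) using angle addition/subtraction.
tan(11π/60 - 53π/180) = (tan 11π/60 - tan 53π/180)/(1 + tan 11π/60 tan 53π/180) = -0.364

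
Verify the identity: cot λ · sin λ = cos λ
LHS = (cos λ/sin λ) · sin λ = cos λ = RHS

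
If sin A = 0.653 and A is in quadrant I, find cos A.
cos A = 0.7574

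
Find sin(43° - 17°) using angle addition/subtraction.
sin(43° - 17°) = sin 43° cos 17° - cos 43° sin 17° = 0.4384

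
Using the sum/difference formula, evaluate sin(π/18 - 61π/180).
sin(π/18 - 61π/180) = sin π/18 cos 61π/180 - cos π/18 sin 61π/180 = -0.7771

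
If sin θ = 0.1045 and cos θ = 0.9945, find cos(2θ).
cos(2θ) = cos²θ - sin²θ = 0.9781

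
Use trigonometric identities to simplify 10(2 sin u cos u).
10(2 sin u cos u) = 10(sin(2u)) (using Double angle)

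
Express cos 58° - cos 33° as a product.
cos 58° - cos 33° = -2 sin(45.5°) sin(12.5°)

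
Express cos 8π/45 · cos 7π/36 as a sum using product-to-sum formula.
cos 8π/45 cos 7π/36 = (1/2)[cos(8π/45-7π/36) + cos(8π/45+7π/36)]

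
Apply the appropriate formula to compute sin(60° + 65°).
sin(60° + 65°) = sin 60° cos 65° + cos 60° sin 65° = 0.8192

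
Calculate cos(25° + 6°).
cos(25° + 6°) = cos 25° cos 6° - sin 25° sin 6° = 0.8572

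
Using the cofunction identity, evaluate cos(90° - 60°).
cos(90° - 60°) = sin(60°) = √3/2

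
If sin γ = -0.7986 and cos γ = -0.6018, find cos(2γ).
cos(2γ) = cos²γ - sin²γ = -0.2756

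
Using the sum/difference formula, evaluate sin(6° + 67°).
sin(6° + 67°) = sin 6° cos 67° + cos 6° sin 67° = 0.9563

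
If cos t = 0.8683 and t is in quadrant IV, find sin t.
sin t = -0.496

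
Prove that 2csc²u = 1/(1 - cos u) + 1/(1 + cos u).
RHS = [(1 + cos u) + (1 - cos u)] / [(1 - cos u)(1 + cos u)] = 2/(1 - cos²u) = 2/sin²u = 2csc²u = LHS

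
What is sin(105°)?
sin(105°) = (√6+√2)/4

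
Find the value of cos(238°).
cos(238°) = -0.5299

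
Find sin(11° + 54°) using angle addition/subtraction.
sin(11° + 54°) = sin 11° cos 54° + cos 11° sin 54° = 0.9063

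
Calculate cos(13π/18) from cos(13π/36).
cos(13π/18) = cos²13π/36 - sin²13π/36 = -0.6428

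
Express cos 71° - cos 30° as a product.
cos 71° - cos 30° = -2 sin(50.5°) sin(20.5°)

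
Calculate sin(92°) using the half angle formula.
sin(92°) = √((1 - cos 184°)/2) = 0.9994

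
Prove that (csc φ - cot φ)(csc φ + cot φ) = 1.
LHS = csc²φ - cot²φ = (1 + cot²φ) - cot²φ = 1 = RHS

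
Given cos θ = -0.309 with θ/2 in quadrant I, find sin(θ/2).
sin(θ/2) = ±√((1 - cos θ)/2); positive since θ/2 ∈ QI, so sin(θ/2) = 0.809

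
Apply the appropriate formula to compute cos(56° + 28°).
cos(56° + 28°) = cos 56° cos 28° - sin 56° sin 28° = 0.1045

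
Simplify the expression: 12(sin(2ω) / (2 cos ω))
12(sin(2ω) / (2 cos ω)) = 12(sin ω) (using Double angle)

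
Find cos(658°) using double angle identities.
cos(658°) = cos²329° - sin²329° = 0.4695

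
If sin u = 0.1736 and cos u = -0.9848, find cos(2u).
cos(2u) = cos²u - sin²u = 0.9397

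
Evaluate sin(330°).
sin(330°) = -1/2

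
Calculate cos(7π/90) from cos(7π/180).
cos(7π/90) = cos²7π/180 - sin²7π/180 = 0.9703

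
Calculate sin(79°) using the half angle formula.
sin(79°) = √((1 - cos 158°)/2) = 0.9816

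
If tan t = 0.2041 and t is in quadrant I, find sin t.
sin t = 0.2 (using tan²t + 1 = sec²t)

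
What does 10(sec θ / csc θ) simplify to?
10(sec θ / csc θ) = 10(tan θ) (using Reciprocal identities)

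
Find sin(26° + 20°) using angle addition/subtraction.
sin(26° + 20°) = sin 26° cos 20° + cos 26° sin 20° = 0.7193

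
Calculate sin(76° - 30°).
sin(76° - 30°) = sin 76° cos 30° - cos 76° sin 30° = 0.7193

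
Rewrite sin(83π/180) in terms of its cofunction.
sin(83π/180) = cos(π/2 - 83π/180) = cos(7π/180)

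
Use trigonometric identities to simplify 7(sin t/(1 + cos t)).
7(sin t/(1 + cos t)) = 7(tan(t/2)) (using Half angle)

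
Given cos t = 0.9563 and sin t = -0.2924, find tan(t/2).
tan(t/2) = sin t / (1 + cos t) = -0.1495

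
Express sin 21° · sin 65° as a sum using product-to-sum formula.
sin 21° sin 65° = (1/2)[cos(21°-65°) - cos(21°+65°)]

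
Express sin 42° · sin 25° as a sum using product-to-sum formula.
sin 42° sin 25° = (1/2)[cos(42°-25°) - cos(42°+25°)]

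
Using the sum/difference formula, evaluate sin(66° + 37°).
sin(66° + 37°) = sin 66° cos 37° + cos 66° sin 37° = 0.9744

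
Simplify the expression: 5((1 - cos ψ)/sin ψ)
5((1 - cos ψ)/sin ψ) = 5(tan(ψ/2)) (using Half angle)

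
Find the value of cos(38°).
cos(38°) = 0.788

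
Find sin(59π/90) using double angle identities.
sin(59π/90) = 2 sin 59π/180 cos 59π/180 = 0.8829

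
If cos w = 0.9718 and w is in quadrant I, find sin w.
sin w = 0.2358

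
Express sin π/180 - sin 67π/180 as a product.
sin π/180 - sin 67π/180 = 2 cos(17π/90) sin(-11π/60)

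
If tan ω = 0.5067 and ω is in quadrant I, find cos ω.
cos ω = 0.892 (using tan²ω + 1 = sec²ω)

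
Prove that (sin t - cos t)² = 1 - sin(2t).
LHS = sin²t - 2 sin t cos t + cos²t = (sin²t + cos²t) - 2 sin t cos t = 1 - sin(2t) = RHS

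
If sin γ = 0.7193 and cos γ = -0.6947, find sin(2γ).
sin(2γ) = 2 sin γ cos γ = -0.9994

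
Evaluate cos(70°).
cos(70°) = 0.342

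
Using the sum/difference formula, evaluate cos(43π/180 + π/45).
cos(43π/180 + π/45) = cos 43π/180 cos π/45 - sin 43π/180 sin π/45 = 0.682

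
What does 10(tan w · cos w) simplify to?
10(tan w · cos w) = 10(sin w) (using Quotient identity)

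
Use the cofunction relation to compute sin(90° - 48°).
sin(90° - 48°) = cos(48°) = 0.6691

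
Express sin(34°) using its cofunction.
sin(34°) = cos(90° - 34°) = cos(56°)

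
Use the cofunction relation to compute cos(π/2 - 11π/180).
cos(π/2 - 11π/180) = sin(11π/180) = 0.1908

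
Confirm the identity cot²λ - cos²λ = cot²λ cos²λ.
LHS = cos²λ/sin²λ - cos²λ = cos²λ(1/sin²λ - 1) = cos²λ · (1 - sin²λ)/sin²λ = cos²λ · cos²λ/sin²λ = cos²λ · cot²λ = RHS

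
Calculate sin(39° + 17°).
sin(39° + 17°) = sin 39° cos 17° + cos 39° sin 17° = 0.829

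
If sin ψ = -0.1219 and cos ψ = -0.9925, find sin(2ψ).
sin(2ψ) = 2 sin ψ cos ψ = 0.242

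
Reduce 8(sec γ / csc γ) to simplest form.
8(sec γ / csc γ) = 8(tan γ) (using Reciprocal identities)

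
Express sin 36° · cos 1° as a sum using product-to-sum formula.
sin 36° cos 1° = (1/2)[sin(36°+1°) + sin(36°-1°)]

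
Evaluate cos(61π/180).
cos(61π/180) = 0.4848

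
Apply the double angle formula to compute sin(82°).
sin(82°) = 2 sin 41° cos 41° = 0.9903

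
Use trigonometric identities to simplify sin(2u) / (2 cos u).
sin(2u) / (2 cos u) = sin u (using Double angle)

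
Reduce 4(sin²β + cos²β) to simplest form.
4(sin²β + cos²β) = 4 (using Pythagorean identity)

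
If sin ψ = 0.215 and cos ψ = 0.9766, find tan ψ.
tan ψ = sin ψ / cos ψ = 0.2202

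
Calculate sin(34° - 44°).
sin(34° - 44°) = sin 34° cos 44° - cos 34° sin 44° = -0.1736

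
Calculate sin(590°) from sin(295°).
sin(590°) = 2 sin 295° cos 295° = -0.766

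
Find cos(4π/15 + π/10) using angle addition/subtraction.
cos(4π/15 + π/10) = cos 4π/15 cos π/10 - sin 4π/15 sin π/10 = 0.4067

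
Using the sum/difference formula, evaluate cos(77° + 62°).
cos(77° + 62°) = cos 77° cos 62° - sin 77° sin 62° = -0.7547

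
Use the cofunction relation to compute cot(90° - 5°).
cot(90° - 5°) = tan(5°) = 0.08749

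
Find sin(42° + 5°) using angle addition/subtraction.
sin(42° + 5°) = sin 42° cos 5° + cos 42° sin 5° = 0.7314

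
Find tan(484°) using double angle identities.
tan(484°) = 2 tan 242° / (1 - tan²242°) = -1.483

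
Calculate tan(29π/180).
tan(29π/180) = 0.5543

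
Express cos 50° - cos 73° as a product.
cos 50° - cos 73° = -2 sin(61.5°) sin(-11.5°)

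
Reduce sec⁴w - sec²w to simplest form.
sec⁴w - sec²w = tan⁴w + tan²w (using Pythagorean)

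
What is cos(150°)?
cos(150°) = -√3/2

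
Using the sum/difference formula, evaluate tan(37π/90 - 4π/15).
tan(37π/90 - 4π/15) = (tan 37π/90 - tan 4π/15)/(1 + tan 37π/90 tan 4π/15) = 0.4877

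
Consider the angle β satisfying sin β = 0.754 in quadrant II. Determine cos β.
cos β = ±√(1 - sin²β) = -0.6569 (negative in QII)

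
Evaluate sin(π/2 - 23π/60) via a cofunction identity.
sin(π/2 - 23π/60) = cos(23π/60) = 0.3584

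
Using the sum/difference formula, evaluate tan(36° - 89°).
tan(36° - 89°) = (tan 36° - tan 89°)/(1 + tan 36° tan 89°) = -1.327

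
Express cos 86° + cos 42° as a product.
cos 86° + cos 42° = 2 cos(64°) cos(22°)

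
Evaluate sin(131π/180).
sin(131π/180) = 0.7547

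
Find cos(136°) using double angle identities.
cos(136°) = cos²68° - sin²68° = -0.7193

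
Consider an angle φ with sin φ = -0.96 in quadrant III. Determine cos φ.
cos φ = ±√(1 - sin²φ) = -0.28 (negative in QIII)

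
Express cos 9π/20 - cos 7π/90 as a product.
cos 9π/20 - cos 7π/90 = -2 sin(19π/72) sin(67π/360)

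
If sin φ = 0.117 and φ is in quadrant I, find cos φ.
cos φ = 0.9931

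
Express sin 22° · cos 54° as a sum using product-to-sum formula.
sin 22° cos 54° = (1/2)[sin(22°+54°) + sin(22°-54°)]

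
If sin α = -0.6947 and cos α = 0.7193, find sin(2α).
sin(2α) = 2 sin α cos α = -0.9994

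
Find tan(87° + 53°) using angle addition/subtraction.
tan(87° + 53°) = (tan 87° + tan 53°)/(1 - tan 87° tan 53°) = -0.8391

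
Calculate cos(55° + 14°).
cos(55° + 14°) = cos 55° cos 14° - sin 55° sin 14° = 0.3584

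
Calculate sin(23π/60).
sin(23π/60) = 0.9336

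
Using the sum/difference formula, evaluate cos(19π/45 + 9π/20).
cos(19π/45 + 9π/20) = cos 19π/45 cos 9π/20 - sin 19π/45 sin 9π/20 = -0.9205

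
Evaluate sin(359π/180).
sin(359π/180) = -0.01745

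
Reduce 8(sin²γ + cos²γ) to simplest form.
8(sin²γ + cos²γ) = 8 (using Pythagorean identity)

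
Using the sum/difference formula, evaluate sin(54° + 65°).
sin(54° + 65°) = sin 54° cos 65° + cos 54° sin 65° = 0.8746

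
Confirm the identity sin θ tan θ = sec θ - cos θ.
RHS = 1/cos θ - cos θ = (1 - cos²θ)/cos θ = sin²θ/cos θ = sin θ · (sin θ/cos θ) = sin θ tan θ = LHS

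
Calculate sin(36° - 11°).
sin(36° - 11°) = sin 36° cos 11° - cos 36° sin 11° = 0.4226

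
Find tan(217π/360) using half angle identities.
tan(217π/360) = sin 217π/180 / (1 + cos 217π/180) = -2.989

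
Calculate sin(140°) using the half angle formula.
sin(140°) = √((1 - cos 280°)/2) = 0.6428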